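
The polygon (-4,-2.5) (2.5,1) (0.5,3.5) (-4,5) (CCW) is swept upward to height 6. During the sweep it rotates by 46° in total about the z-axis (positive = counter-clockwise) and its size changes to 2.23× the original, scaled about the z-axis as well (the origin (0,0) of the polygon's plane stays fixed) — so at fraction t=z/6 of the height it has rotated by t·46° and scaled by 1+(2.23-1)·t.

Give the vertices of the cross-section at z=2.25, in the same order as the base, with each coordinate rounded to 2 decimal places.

Cross-section at z=2.25: (-4.50,-5.22) (3.06,2.48) (-0.82,5.10) (-7.75,5.24)

t = z/height = 2.25/6 = 0.375
s = 1 + (scale-1)·z/height = 1 + (2.23-1)·2.25/6 = 1.461250
θ = twist·z/height = 46°·2.25/6 = 17.2500° = 0.301069 rad
cos θ = 0.955020, sin θ = 0.296542 (intermediates below are computed at full precision and shown rounded to 5 d.p.)
v1: (-4,-2.5) → rotate → (-3.07873,-3.57372) → ×s → (-4.49879,-5.22209) → (-4.50,-5.22)
v2: (2.5,1) → rotate → (2.09101,1.69637) → ×s → (3.05549,2.47883) → (3.06,2.48)
v3: (0.5,3.5) → rotate → (-0.56039,3.49084) → ×s → (-0.81886,5.10099) → (-0.82,5.10)
v4: (-4,5) → rotate → (-5.30279,3.58893) → ×s → (-7.74870,5.24433) → (-7.75,5.24)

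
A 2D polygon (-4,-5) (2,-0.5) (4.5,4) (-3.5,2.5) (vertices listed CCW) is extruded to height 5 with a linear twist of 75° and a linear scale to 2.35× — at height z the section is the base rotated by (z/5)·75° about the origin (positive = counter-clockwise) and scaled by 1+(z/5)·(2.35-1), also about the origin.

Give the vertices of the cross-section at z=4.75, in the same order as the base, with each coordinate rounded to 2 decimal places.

Cross-section at z=4.75: (7.87,-12.31) (2.55,3.96) (-5.34,12.66) (-7.97,-5.73)

t = z/height = 4.75/5 = 0.95
s = 1 + (scale-1)·z/height = 1 + (2.35-1)·4.75/5 = 2.282500
θ = twist·z/height = 75°·4.75/5 = 71.2500° = 1.243547 rad
cos θ = 0.321439, sin θ = 0.946930 (intermediates below are computed at full precision and shown rounded to 5 d.p.)
v1: (-4,-5) → rotate → (3.44889,-5.39492) → ×s → (7.87210,-12.31390) → (7.87,-12.31)
v2: (2,-0.5) → rotate → (1.11634,1.73314) → ×s → (2.54806,3.95589) → (2.55,3.96)
v3: (4.5,4) → rotate → (-2.34124,5.54694) → ×s → (-5.34389,12.66090) → (-5.34,12.66)
v4: (-3.5,2.5) → rotate → (-3.49236,-2.51066) → ×s → (-7.97132,-5.73057) → (-7.97,-5.73)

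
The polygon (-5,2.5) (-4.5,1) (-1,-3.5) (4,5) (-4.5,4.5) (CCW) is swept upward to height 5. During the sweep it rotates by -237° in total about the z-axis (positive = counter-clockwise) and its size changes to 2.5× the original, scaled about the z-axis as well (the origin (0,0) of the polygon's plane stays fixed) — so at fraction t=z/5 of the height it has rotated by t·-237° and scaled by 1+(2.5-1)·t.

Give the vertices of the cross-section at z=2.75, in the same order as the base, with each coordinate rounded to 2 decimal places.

Cross-section at z=2.75: (9.39,4.00) (6.71,5.08) (-3.69,5.53) (2.23,-11.47) (11.58,0.94)

t = z/height = 2.75/5 = 0.55
s = 1 + (scale-1)·z/height = 1 + (2.5-1)·2.75/5 = 1.825000
θ = twist·z/height = -237°·2.75/5 = -130.3500° = -2.275037 rad
cos θ = -0.647455, sin θ = -0.762104 (intermediates below are computed at full precision and shown rounded to 5 d.p.)
v1: (-5,2.5) → rotate → (5.14253,2.19188) → ×s → (9.38513,4.00018) → (9.39,4.00)
v2: (-4.5,1) → rotate → (3.67565,2.78201) → ×s → (6.70806,5.07717) → (6.71,5.08)
v3: (-1,-3.5) → rotate → (-2.01991,3.02820) → ×s → (-3.68633,5.52646) → (-3.69,5.53)
v4: (4,5) → rotate → (1.22070,-6.28569) → ×s → (2.22777,-11.47138) → (2.23,-11.47)
v5: (-4.5,4.5) → rotate → (6.34301,0.51592) → ×s → (11.57600,0.94155) → (11.58,0.94)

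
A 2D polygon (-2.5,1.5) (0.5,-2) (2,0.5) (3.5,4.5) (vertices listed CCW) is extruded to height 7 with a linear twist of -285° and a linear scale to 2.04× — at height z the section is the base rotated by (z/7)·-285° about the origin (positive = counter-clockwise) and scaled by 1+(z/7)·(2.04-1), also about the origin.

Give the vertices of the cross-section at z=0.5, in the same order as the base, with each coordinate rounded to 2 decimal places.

Cross-section at z=0.5: (-1.96,2.45) (-0.24,-2.20) (2.20,-0.24) (5.21,3.22)

t = z/height = 0.5/7 = 0.0714286
s = 1 + (scale-1)·z/height = 1 + (2.04-1)·0.5/7 = 1.074286
θ = twist·z/height = -285°·0.5/7 = -20.3571° = -0.355299 rad
cos θ = 0.937542, sin θ = -0.347871 (intermediates below are computed at full precision and shown rounded to 5 d.p.)
v1: (-2.5,1.5) → rotate → (-1.82205,2.27599) → ×s → (-1.95740,2.44506) → (-1.96,2.45)
v2: (0.5,-2) → rotate → (-0.22697,-2.04902) → ×s → (-0.24383,-2.20123) → (-0.24,-2.20)
v3: (2,0.5) → rotate → (2.04902,-0.22697) → ×s → (2.20123,-0.24383) → (2.20,-0.24)
v4: (3.5,4.5) → rotate → (4.84682,3.00139) → ×s → (5.20687,3.22435) → (5.21,3.22)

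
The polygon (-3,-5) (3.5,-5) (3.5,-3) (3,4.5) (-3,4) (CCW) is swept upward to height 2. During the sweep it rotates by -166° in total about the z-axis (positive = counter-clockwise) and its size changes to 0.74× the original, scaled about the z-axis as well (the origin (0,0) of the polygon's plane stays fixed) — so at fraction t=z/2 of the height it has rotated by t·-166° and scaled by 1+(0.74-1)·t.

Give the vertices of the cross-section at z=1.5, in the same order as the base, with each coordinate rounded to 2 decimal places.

t = z/height = 1.5/2 = 0.75
s = 1 + (scale-1)·z/height = 1 + (0.74-1)·1.5/2 = 0.805000
θ = twist·z/height = -166°·1.5/2 = -124.5000° = -2.172935 rad
cos θ = -0.566406, sin θ = -0.824126 (intermediates below are computed at full precision and shown rounded to 5 d.p.)
v1: (-3,-5) → rotate → (-2.42141,5.30441) → ×s → (-1.94924,4.27005) → (-1.95,4.27)
v2: (3.5,-5) → rotate → (-6.10305,-0.05241) → ×s → (-4.91296,-0.04219) → (-4.91,-0.04)
v3: (3.5,-3) → rotate → (-4.45480,-1.18522) → ×s → (-3.58611,-0.95410) → (-3.59,-0.95)
v4: (3,4.5) → rotate → (2.00935,-5.02121) → ×s → (1.61753,-4.04207) → (1.62,-4.04)
v5: (-3,4) → rotate → (4.99572,0.20675) → ×s → (4.02156,0.16644) → (4.02,0.17)

Cross-section at z=1.5: (-1.95,4.27) (-4.91,-0.04) (-3.59,-0.95) (1.62,-4.04) (4.02,0.17)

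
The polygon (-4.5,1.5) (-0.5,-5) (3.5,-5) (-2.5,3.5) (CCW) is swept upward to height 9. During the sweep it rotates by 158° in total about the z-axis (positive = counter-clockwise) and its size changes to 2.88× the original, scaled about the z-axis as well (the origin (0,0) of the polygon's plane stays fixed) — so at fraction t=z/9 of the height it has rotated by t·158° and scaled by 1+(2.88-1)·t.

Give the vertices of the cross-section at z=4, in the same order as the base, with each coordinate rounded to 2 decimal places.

Cross-section at z=4: (-5.39,-6.84) (8.33,-3.97) (10.81,2.94) (-7.60,-2.14)

t = z/height = 4/9 = 0.444444
s = 1 + (scale-1)·z/height = 1 + (2.88-1)·4/9 = 1.835556
θ = twist·z/height = 158°·4/9 = 70.2222° = 1.225609 rad
cos θ = 0.338373, sin θ = 0.941012 (intermediates below are computed at full precision and shown rounded to 5 d.p.)
v1: (-4.5,1.5) → rotate → (-2.93420,-3.72699) → ×s → (-5.38588,-6.84111) → (-5.39,-6.84)
v2: (-0.5,-5) → rotate → (4.53587,-2.16237) → ×s → (8.32585,-3.96915) → (8.33,-3.97)
v3: (3.5,-5) → rotate → (5.88937,1.60168) → ×s → (10.81026,2.93997) → (10.81,2.94)
v4: (-2.5,3.5) → rotate → (-4.13947,-1.16822) → ×s → (-7.59824,-2.14434) → (-7.60,-2.14)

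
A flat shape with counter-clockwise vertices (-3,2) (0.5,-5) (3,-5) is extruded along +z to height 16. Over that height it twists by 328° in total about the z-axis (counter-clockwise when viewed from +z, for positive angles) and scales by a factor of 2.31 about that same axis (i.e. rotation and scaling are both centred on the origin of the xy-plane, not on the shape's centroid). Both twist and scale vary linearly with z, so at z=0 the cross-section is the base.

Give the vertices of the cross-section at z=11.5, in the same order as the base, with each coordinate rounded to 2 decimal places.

Cross-section at z=11.5: (6.49,2.63) (-8.57,4.66) (-11.30,0.65)

t = z/height = 11.5/16 = 0.71875
s = 1 + (scale-1)·z/height = 1 + (2.31-1)·11.5/16 = 1.941563
θ = twist·z/height = 328°·11.5/16 = 235.7500° = 4.114614 rad
cos θ = -0.562805, sin θ = -0.826590 (intermediates below are computed at full precision and shown rounded to 5 d.p.)
v1: (-3,2) → rotate → (3.34159,1.35416) → ×s → (6.48791,2.62919) → (6.49,2.63)
v2: (0.5,-5) → rotate → (-4.41435,2.40073) → ×s → (-8.57074,4.66117) → (-8.57,4.66)
v3: (3,-5) → rotate → (-5.82136,0.33426) → ×s → (-11.30254,0.64898) → (-11.30,0.65)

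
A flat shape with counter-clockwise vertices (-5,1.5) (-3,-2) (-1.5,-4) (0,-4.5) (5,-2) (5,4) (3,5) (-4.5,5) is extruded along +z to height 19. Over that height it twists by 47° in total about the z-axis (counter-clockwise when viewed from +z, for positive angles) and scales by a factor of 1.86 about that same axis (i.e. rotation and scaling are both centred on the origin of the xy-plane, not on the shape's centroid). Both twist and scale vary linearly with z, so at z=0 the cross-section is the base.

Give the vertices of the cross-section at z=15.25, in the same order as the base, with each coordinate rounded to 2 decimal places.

Cross-section at z=15.25: (-8.24,-3.17) (-1.94,-5.78) (2.13,-6.90) (4.65,-6.02) (8.75,2.50) (2.55,10.52) (-1.16,9.79) (-11.19,2.03)

t = z/height = 15.25/19 = 0.802632
s = 1 + (scale-1)·z/height = 1 + (1.86-1)·15.25/19 = 1.690263
θ = twist·z/height = 47°·15.25/19 = 37.7237° = 0.658402 rad
cos θ = 0.790971, sin θ = 0.611854 (intermediates below are computed at full precision and shown rounded to 5 d.p.)
v1: (-5,1.5) → rotate → (-4.87263,-1.87281) → ×s → (-8.23603,-3.16555) → (-8.24,-3.17)
v2: (-3,-2) → rotate → (-1.14920,-3.41750) → ×s → (-1.94246,-5.77648) → (-1.94,-5.78)
v3: (-1.5,-4) → rotate → (1.26096,-4.08166) → ×s → (2.13135,-6.89909) → (2.13,-6.90)
v4: (0,-4.5) → rotate → (2.75334,-3.55937) → ×s → (4.65387,-6.01627) → (4.65,-6.02)
v5: (5,-2) → rotate → (5.17856,1.47733) → ×s → (8.75313,2.49707) → (8.75,2.50)
v6: (5,4) → rotate → (1.50744,6.22315) → ×s → (2.54797,10.51877) → (2.55,10.52)
v7: (3,5) → rotate → (-0.68636,5.79042) → ×s → (-1.16013,9.78733) → (-1.16,9.79)
v8: (-4.5,5) → rotate → (-6.61864,1.20151) → ×s → (-11.18724,2.03087) → (-11.19,2.03)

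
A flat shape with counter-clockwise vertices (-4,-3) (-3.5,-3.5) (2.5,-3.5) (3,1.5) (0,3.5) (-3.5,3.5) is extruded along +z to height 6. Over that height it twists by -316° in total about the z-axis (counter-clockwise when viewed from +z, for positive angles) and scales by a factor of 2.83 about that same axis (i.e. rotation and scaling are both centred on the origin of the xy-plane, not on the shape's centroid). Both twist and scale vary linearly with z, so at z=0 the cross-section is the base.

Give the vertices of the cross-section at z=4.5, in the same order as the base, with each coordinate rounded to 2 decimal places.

t = z/height = 4.5/6 = 0.75
s = 1 + (scale-1)·z/height = 1 + (2.83-1)·4.5/6 = 2.372500
θ = twist·z/height = -316°·4.5/6 = -237.0000° = -4.136430 rad
cos θ = -0.544639, sin θ = 0.838671 (intermediates below are computed at full precision and shown rounded to 5 d.p.)
v1: (-4,-3) → rotate → (4.69457,-1.72077) → ×s → (11.13786,-4.08252) → (11.14,-4.08)
v2: (-3.5,-3.5) → rotate → (4.84158,-1.02911) → ×s → (11.48666,-2.44156) → (11.49,-2.44)
v3: (2.5,-3.5) → rotate → (1.57375,4.00291) → ×s → (3.73372,9.49691) → (3.73,9.50)
v4: (3,1.5) → rotate → (-2.89192,1.69905) → ×s → (-6.86109,4.03100) → (-6.86,4.03)
v5: (0,3.5) → rotate → (-2.93535,-1.90624) → ×s → (-6.96411,-4.52255) → (-6.96,-4.52)
v6: (-3.5,3.5) → rotate → (-1.02911,-4.84158) → ×s → (-2.44156,-11.48666) → (-2.44,-11.49)

Cross-section at z=4.5: (11.14,-4.08) (11.49,-2.44) (3.73,9.50) (-6.86,4.03) (-6.96,-4.52) (-2.44,-11.49)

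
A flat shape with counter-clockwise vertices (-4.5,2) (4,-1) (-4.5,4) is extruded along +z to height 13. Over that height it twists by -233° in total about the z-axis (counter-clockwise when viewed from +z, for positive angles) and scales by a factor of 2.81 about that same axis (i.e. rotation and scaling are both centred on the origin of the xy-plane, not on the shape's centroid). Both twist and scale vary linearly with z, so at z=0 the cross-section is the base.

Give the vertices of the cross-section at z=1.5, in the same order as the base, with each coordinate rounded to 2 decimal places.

t = z/height = 1.5/13 = 0.115385
s = 1 + (scale-1)·z/height = 1 + (2.81-1)·1.5/13 = 1.208846
θ = twist·z/height = -233°·1.5/13 = -26.8846° = -0.469225 rad
cos θ = 0.891919, sin θ = -0.452195 (intermediates below are computed at full precision and shown rounded to 5 d.p.)
v1: (-4.5,2) → rotate → (-3.10924,3.81872) → ×s → (-3.75860,4.61624) → (-3.76,4.62)
v2: (4,-1) → rotate → (3.11548,-2.70070) → ×s → (3.76614,-3.26473) → (3.77,-3.26)
v3: (-4.5,4) → rotate → (-2.20485,5.60255) → ×s → (-2.66533,6.77263) → (-2.67,6.77)

Cross-section at z=1.5: (-3.76,4.62) (3.77,-3.26) (-2.67,6.77)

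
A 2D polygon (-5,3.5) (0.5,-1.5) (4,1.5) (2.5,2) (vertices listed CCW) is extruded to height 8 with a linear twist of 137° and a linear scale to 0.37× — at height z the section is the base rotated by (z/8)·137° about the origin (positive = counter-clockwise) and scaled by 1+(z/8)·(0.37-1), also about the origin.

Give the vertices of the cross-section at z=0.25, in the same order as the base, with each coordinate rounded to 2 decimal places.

Cross-section at z=0.25: (-5.14,3.06) (0.60,-1.43) (3.80,1.76) (2.30,2.14)

t = z/height = 0.25/8 = 0.03125
s = 1 + (scale-1)·z/height = 1 + (0.37-1)·0.25/8 = 0.980313
θ = twist·z/height = 137°·0.25/8 = 4.2813° = 0.074722 rad
cos θ = 0.997210, sin θ = 0.074652 (intermediates below are computed at full precision and shown rounded to 5 d.p.)
v1: (-5,3.5) → rotate → (-5.24733,3.11697) → ×s → (-5.14402,3.05561) → (-5.14,3.06)
v2: (0.5,-1.5) → rotate → (0.61058,-1.45849) → ×s → (0.59856,-1.42977) → (0.60,-1.43)
v3: (4,1.5) → rotate → (3.87686,1.79442) → ×s → (3.80053,1.75910) → (3.80,1.76)
v4: (2.5,2) → rotate → (2.34372,2.18105) → ×s → (2.29758,2.13811) → (2.30,2.14)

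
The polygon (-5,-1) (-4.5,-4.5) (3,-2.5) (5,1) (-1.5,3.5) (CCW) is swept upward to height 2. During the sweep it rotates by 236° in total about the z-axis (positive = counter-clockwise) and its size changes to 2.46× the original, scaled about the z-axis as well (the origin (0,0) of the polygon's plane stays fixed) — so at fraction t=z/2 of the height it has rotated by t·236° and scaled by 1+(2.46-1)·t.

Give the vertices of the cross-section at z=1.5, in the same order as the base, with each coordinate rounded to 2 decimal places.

Cross-section at z=1.5: (10.57,1.54) (9.91,8.92) (-6.00,5.56) (-10.57,-1.54) (2.75,-7.49)

t = z/height = 1.5/2 = 0.75
s = 1 + (scale-1)·z/height = 1 + (2.46-1)·1.5/2 = 2.095000
θ = twist·z/height = 236°·1.5/2 = 177.0000° = 3.089233 rad
cos θ = -0.998630, sin θ = 0.052336 (intermediates below are computed at full precision and shown rounded to 5 d.p.)
v1: (-5,-1) → rotate → (5.04548,0.73695) → ×s → (10.57029,1.54391) → (10.57,1.54)
v2: (-4.5,-4.5) → rotate → (4.72934,4.25832) → ×s → (9.90798,8.92118) → (9.91,8.92)
v3: (3,-2.5) → rotate → (-2.86505,2.65358) → ×s → (-6.00228,5.55925) → (-6.00,5.56)
v4: (5,1) → rotate → (-5.04548,-0.73695) → ×s → (-10.57029,-1.54391) → (-10.57,-1.54)
v5: (-1.5,3.5) → rotate → (1.31477,-3.57371) → ×s → (2.75444,-7.48692) → (2.75,-7.49)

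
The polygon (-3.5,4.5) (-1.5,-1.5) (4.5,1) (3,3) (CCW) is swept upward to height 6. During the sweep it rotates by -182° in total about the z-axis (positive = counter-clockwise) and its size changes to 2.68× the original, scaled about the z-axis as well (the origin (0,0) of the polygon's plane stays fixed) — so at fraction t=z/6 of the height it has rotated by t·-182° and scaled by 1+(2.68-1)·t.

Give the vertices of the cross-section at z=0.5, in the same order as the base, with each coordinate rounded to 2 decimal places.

t = z/height = 0.5/6 = 0.0833333
s = 1 + (scale-1)·z/height = 1 + (2.68-1)·0.5/6 = 1.140000
θ = twist·z/height = -182°·0.5/6 = -15.1667° = -0.264708 rad
cos θ = 0.965169, sin θ = -0.261628 (intermediates below are computed at full precision and shown rounded to 5 d.p.)
v1: (-3.5,4.5) → rotate → (-2.20077,5.25896) → ×s → (-2.50887,5.99521) → (-2.51,6.00)
v2: (-1.5,-1.5) → rotate → (-1.84019,-1.05531) → ×s → (-2.09782,-1.20306) → (-2.10,-1.20)
v3: (4.5,1) → rotate → (4.60489,-0.21216) → ×s → (5.24957,-0.24186) → (5.25,-0.24)
v4: (3,3) → rotate → (3.68039,2.11062) → ×s → (4.19564,2.40611) → (4.20,2.41)

Cross-section at z=0.5: (-2.51,6.00) (-2.10,-1.20) (5.25,-0.24) (4.20,2.41)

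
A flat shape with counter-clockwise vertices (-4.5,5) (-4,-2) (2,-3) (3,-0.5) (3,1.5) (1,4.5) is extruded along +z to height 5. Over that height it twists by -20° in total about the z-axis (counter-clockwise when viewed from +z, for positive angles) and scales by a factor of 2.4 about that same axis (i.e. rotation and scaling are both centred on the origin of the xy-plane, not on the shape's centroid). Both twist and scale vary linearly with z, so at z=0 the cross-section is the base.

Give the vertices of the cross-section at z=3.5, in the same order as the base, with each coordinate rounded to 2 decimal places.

Cross-section at z=3.5: (-6.25,11.76) (-8.64,-1.93) (2.41,-6.72) (5.52,-2.40) (6.48,1.44) (4.08,8.17)

t = z/height = 3.5/5 = 0.7
s = 1 + (scale-1)·z/height = 1 + (2.4-1)·3.5/5 = 1.980000
θ = twist·z/height = -20°·3.5/5 = -14.0000° = -0.244346 rad
cos θ = 0.970296, sin θ = -0.241922 (intermediates below are computed at full precision and shown rounded to 5 d.p.)
v1: (-4.5,5) → rotate → (-3.15672,5.94013) → ×s → (-6.25031,11.76145) → (-6.25,11.76)
v2: (-4,-2) → rotate → (-4.36503,-0.97290) → ×s → (-8.64275,-1.92635) → (-8.64,-1.93)
v3: (2,-3) → rotate → (1.21483,-3.39473) → ×s → (2.40536,-6.72157) → (2.41,-6.72)
v4: (3,-0.5) → rotate → (2.78993,-1.21091) → ×s → (5.52405,-2.39761) → (5.52,-2.40)
v5: (3,1.5) → rotate → (3.27377,0.72968) → ×s → (6.48206,1.44476) → (6.48,1.44)
v6: (1,4.5) → rotate → (2.05894,4.12441) → ×s → (4.07671,8.16633) → (4.08,8.17)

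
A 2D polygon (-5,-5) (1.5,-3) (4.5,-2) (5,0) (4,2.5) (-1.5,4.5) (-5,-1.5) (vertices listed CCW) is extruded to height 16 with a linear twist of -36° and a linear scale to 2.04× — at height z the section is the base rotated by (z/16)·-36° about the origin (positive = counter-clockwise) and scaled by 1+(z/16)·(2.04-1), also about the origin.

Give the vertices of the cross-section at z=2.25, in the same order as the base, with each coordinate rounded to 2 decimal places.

t = z/height = 2.25/16 = 0.140625
s = 1 + (scale-1)·z/height = 1 + (2.04-1)·2.25/16 = 1.146250
θ = twist·z/height = -36°·2.25/16 = -5.0625° = -0.088357 rad
cos θ = 0.996099, sin θ = -0.088242 (intermediates below are computed at full precision and shown rounded to 5 d.p.)
v1: (-5,-5) → rotate → (-5.42171,-4.53928) → ×s → (-6.21463,-5.20315) → (-6.21,-5.20)
v2: (1.5,-3) → rotate → (1.22942,-3.12066) → ×s → (1.40922,-3.57706) → (1.41,-3.58)
v3: (4.5,-2) → rotate → (4.30596,-2.38929) → ×s → (4.93571,-2.73872) → (4.94,-2.74)
v4: (5,0) → rotate → (4.98050,-0.44121) → ×s → (5.70889,-0.50574) → (5.71,-0.51)
v5: (4,2.5) → rotate → (4.20500,2.13728) → ×s → (4.81998,2.44986) → (4.82,2.45)
v6: (-1.5,4.5) → rotate → (-1.09706,4.61481) → ×s → (-1.25750,5.28973) → (-1.26,5.29)
v7: (-5,-1.5) → rotate → (-5.11286,-1.05294) → ×s → (-5.86061,-1.20693) → (-5.86,-1.21)

Cross-section at z=2.25: (-6.21,-5.20) (1.41,-3.58) (4.94,-2.74) (5.71,-0.51) (4.82,2.45) (-1.26,5.29) (-5.86,-1.21)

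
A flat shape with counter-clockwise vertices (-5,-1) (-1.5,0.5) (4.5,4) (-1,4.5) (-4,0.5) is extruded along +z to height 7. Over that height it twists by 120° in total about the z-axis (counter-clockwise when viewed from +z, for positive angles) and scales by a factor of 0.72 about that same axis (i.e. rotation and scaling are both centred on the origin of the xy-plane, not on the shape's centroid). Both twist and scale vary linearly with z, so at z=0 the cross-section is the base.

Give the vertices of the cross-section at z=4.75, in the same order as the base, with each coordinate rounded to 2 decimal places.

Cross-section at z=4.75: (0.20,-4.13) (-0.58,-1.14) (-2.66,4.09) (-3.73,-0.26) (-0.88,-3.14)

t = z/height = 4.75/7 = 0.678571
s = 1 + (scale-1)·z/height = 1 + (0.72-1)·4.75/7 = 0.810000
θ = twist·z/height = 120°·4.75/7 = 81.4286° = 1.421197 rad
cos θ = 0.149042, sin θ = 0.988831 (intermediates below are computed at full precision and shown rounded to 5 d.p.)
v1: (-5,-1) → rotate → (0.24362,-5.09320) → ×s → (0.19733,-4.12549) → (0.20,-4.13)
v2: (-1.5,0.5) → rotate → (-0.71798,-1.40873) → ×s → (-0.58156,-1.14107) → (-0.58,-1.14)
v3: (4.5,4) → rotate → (-3.28463,5.04591) → ×s → (-2.66055,4.08719) → (-2.66,4.09)
v4: (-1,4.5) → rotate → (-4.59878,-0.31814) → ×s → (-3.72501,-0.25769) → (-3.73,-0.26)
v5: (-4,0.5) → rotate → (-1.09058,-3.88080) → ×s → (-0.88337,-3.14345) → (-0.88,-3.14)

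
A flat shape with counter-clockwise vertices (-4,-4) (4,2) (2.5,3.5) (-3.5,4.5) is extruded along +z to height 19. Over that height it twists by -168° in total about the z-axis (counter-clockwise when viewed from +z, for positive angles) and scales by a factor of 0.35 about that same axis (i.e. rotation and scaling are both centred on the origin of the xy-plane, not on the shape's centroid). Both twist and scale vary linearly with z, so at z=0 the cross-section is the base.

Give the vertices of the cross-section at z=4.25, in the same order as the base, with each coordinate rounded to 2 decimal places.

t = z/height = 4.25/19 = 0.223684
s = 1 + (scale-1)·z/height = 1 + (0.35-1)·4.25/19 = 0.854605
θ = twist·z/height = -168°·4.25/19 = -37.5789° = -0.655876 rad
cos θ = 0.792514, sin θ = -0.609854 (intermediates below are computed at full precision and shown rounded to 5 d.p.)
v1: (-4,-4) → rotate → (-5.60947,-0.73064) → ×s → (-4.79388,-0.62441) → (-4.79,-0.62)
v2: (4,2) → rotate → (4.38976,-0.85439) → ×s → (3.75151,-0.73016) → (3.75,-0.73)
v3: (2.5,3.5) → rotate → (4.11577,1.24916) → ×s → (3.51736,1.06754) → (3.52,1.07)
v4: (-3.5,4.5) → rotate → (-0.02946,5.70080) → ×s → (-0.02517,4.87193) → (-0.03,4.87)

Cross-section at z=4.25: (-4.79,-0.62) (3.75,-0.73) (3.52,1.07) (-0.03,4.87)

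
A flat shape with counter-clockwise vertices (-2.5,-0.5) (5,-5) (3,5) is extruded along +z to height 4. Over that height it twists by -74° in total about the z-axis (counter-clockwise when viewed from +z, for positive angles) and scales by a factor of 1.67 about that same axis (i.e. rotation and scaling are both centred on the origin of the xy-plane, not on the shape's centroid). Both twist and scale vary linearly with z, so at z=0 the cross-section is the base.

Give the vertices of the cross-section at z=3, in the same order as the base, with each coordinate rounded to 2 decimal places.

t = z/height = 3/4 = 0.75
s = 1 + (scale-1)·z/height = 1 + (1.67-1)·3/4 = 1.502500
θ = twist·z/height = -74°·3/4 = -55.5000° = -0.968658 rad
cos θ = 0.566406, sin θ = -0.824126 (intermediates below are computed at full precision and shown rounded to 5 d.p.)
v1: (-2.5,-0.5) → rotate → (-1.82808,1.77711) → ×s → (-2.74669,2.67011) → (-2.75,2.67)
v2: (5,-5) → rotate → (-1.28860,-6.95266) → ×s → (-1.93612,-10.44637) → (-1.94,-10.45)
v3: (3,5) → rotate → (5.81985,0.35965) → ×s → (8.74432,0.54038) → (8.74,0.54)

Cross-section at z=3: (-2.75,2.67) (-1.94,-10.45) (8.74,0.54)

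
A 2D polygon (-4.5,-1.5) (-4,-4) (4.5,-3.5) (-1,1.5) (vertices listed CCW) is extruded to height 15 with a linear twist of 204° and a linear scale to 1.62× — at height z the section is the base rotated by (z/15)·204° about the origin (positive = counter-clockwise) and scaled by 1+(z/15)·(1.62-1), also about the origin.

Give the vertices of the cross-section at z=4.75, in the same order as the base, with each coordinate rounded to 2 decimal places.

Cross-section at z=4.75: (-0.69,-5.63) (2.27,-6.38) (6.09,3.07) (-2.13,-0.31)

t = z/height = 4.75/15 = 0.316667
s = 1 + (scale-1)·z/height = 1 + (1.62-1)·4.75/15 = 1.196333
θ = twist·z/height = 204°·4.75/15 = 64.6000° = 1.127483 rad
cos θ = 0.428935, sin θ = 0.903335 (intermediates below are computed at full precision and shown rounded to 5 d.p.)
v1: (-4.5,-1.5) → rotate → (-0.57521,-4.70841) → ×s → (-0.68814,-5.63283) → (-0.69,-5.63)
v2: (-4,-4) → rotate → (1.89760,-5.32908) → ×s → (2.27016,-6.37536) → (2.27,-6.38)
v3: (4.5,-3.5) → rotate → (5.09188,2.56374) → ×s → (6.09159,3.06708) → (6.09,3.07)
v4: (-1,1.5) → rotate → (-1.78394,-0.25993) → ×s → (-2.13418,-0.31097) → (-2.13,-0.31)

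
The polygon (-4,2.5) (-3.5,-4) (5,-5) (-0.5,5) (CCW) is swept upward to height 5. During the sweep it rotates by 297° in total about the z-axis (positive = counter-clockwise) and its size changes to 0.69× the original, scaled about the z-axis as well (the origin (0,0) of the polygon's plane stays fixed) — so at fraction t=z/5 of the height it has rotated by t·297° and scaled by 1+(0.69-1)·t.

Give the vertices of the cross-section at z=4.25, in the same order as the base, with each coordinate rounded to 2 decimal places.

Cross-section at z=4.25: (2.64,2.25) (-2.03,3.35) (-4.62,-2.40) (3.62,-0.76)

t = z/height = 4.25/5 = 0.85
s = 1 + (scale-1)·z/height = 1 + (0.69-1)·4.25/5 = 0.736500
θ = twist·z/height = 297°·4.25/5 = 252.4500° = 4.406084 rad
cos θ = -0.301538, sin θ = -0.953454 (intermediates below are computed at full precision and shown rounded to 5 d.p.)
v1: (-4,2.5) → rotate → (3.58979,3.05997) → ×s → (2.64388,2.25367) → (2.64,2.25)
v2: (-3.5,-4) → rotate → (-2.75843,4.54324) → ×s → (-2.03159,3.34610) → (-2.03,3.35)
v3: (5,-5) → rotate → (-6.27496,-3.25958) → ×s → (-4.62151,-2.40068) → (-4.62,-2.40)
v4: (-0.5,5) → rotate → (4.91804,-1.03096) → ×s → (3.62214,-0.75930) → (3.62,-0.76)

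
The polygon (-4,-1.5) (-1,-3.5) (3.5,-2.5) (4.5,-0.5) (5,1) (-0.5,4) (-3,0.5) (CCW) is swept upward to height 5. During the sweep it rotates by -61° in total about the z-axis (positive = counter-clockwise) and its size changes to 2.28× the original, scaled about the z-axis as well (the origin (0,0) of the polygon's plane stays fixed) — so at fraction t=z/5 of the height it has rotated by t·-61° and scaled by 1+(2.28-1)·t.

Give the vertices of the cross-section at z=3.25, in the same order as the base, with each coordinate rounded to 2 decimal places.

Cross-section at z=3.25: (-7.40,2.56) (-5.50,-3.77) (2.01,-7.62) (5.76,-5.97) (8.22,-4.43) (3.97,6.23) (-3.65,4.21)

t = z/height = 3.25/5 = 0.65
s = 1 + (scale-1)·z/height = 1 + (2.28-1)·3.25/5 = 1.832000
θ = twist·z/height = -61°·3.25/5 = -39.6500° = -0.692023 rad
cos θ = 0.769957, sin θ = -0.638096 (intermediates below are computed at full precision and shown rounded to 5 d.p.)
v1: (-4,-1.5) → rotate → (-4.03697,1.39745) → ×s → (-7.39573,2.56013) → (-7.40,2.56)
v2: (-1,-3.5) → rotate → (-3.00329,-2.05675) → ×s → (-5.50203,-3.76797) → (-5.50,-3.77)
v3: (3.5,-2.5) → rotate → (1.09961,-4.15823) → ×s → (2.01448,-7.61787) → (2.01,-7.62)
v4: (4.5,-0.5) → rotate → (3.14576,-3.25641) → ×s → (5.76303,-5.96574) → (5.76,-5.97)
v5: (5,1) → rotate → (4.48788,-2.42052) → ×s → (8.22180,-4.43440) → (8.22,-4.43)
v6: (-0.5,4) → rotate → (2.16741,3.39887) → ×s → (3.97069,6.22674) → (3.97,6.23)
v7: (-3,0.5) → rotate → (-1.99082,2.29927) → ×s → (-3.64719,4.21226) → (-3.65,4.21)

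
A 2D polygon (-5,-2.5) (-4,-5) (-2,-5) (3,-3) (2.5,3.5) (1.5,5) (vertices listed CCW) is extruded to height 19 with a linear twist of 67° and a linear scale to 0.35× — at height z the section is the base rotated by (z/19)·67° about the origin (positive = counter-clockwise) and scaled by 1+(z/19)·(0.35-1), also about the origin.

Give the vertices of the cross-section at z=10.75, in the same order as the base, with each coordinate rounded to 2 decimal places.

t = z/height = 10.75/19 = 0.565789
s = 1 + (scale-1)·z/height = 1 + (0.35-1)·10.75/19 = 0.632237
θ = twist·z/height = 67°·10.75/19 = 37.9079° = 0.661618 rad
cos θ = 0.788999, sin θ = 0.614394 (intermediates below are computed at full precision and shown rounded to 5 d.p.)
v1: (-5,-2.5) → rotate → (-2.40901,-5.04447) → ×s → (-1.52307,-3.18930) → (-1.52,-3.19)
v2: (-4,-5) → rotate → (-0.08403,-6.40257) → ×s → (-0.05313,-4.04794) → (-0.05,-4.05)
v3: (-2,-5) → rotate → (1.49397,-5.17379) → ×s → (0.94454,-3.27106) → (0.94,-3.27)
v4: (3,-3) → rotate → (4.21018,-0.52382) → ×s → (2.66183,-0.33118) → (2.66,-0.33)
v5: (2.5,3.5) → rotate → (-0.17788,4.29748) → ×s → (-0.11246,2.71703) → (-0.11,2.72)
v6: (1.5,5) → rotate → (-1.88847,4.86659) → ×s → (-1.19396,3.07684) → (-1.19,3.08)

Cross-section at z=10.75: (-1.52,-3.19) (-0.05,-4.05) (0.94,-3.27) (2.66,-0.33) (-0.11,2.72) (-1.19,3.08)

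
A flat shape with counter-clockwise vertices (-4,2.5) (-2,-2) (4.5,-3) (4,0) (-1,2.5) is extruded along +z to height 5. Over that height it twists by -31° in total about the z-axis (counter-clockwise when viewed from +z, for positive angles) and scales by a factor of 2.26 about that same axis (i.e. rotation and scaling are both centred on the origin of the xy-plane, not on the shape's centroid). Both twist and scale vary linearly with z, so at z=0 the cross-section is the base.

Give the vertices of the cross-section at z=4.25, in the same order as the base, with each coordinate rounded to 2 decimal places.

Cross-section at z=4.25: (-5.13,8.32) (-5.55,-1.87) (5.59,-9.70) (7.42,-3.68) (0.44,5.56)

t = z/height = 4.25/5 = 0.85
s = 1 + (scale-1)·z/height = 1 + (2.26-1)·4.25/5 = 2.071000
θ = twist·z/height = -31°·4.25/5 = -26.3500° = -0.459894 rad
cos θ = 0.896099, sin θ = -0.443853 (intermediates below are computed at full precision and shown rounded to 5 d.p.)
v1: (-4,2.5) → rotate → (-2.47476,4.01566) → ×s → (-5.12524,8.31644) → (-5.13,8.32)
v2: (-2,-2) → rotate → (-2.67991,-0.90449) → ×s → (-5.55008,-1.87320) → (-5.55,-1.87)
v3: (4.5,-3) → rotate → (2.70089,-4.68564) → ×s → (5.59354,-9.70396) → (5.59,-9.70)
v4: (4,0) → rotate → (3.58440,-1.77541) → ×s → (7.42329,-3.67688) → (7.42,-3.68)
v5: (-1,2.5) → rotate → (0.21353,2.68410) → ×s → (0.44223,5.55878) → (0.44,5.56)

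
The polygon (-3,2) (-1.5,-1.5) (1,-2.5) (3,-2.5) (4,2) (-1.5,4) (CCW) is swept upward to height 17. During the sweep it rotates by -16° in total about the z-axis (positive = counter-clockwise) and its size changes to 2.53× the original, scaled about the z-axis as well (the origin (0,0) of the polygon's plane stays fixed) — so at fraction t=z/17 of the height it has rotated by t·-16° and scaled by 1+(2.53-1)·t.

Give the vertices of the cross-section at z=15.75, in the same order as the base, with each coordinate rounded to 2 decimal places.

Cross-section at z=15.75: (-5.77,6.53) (-4.43,-2.58) (0.79,-6.46) (5.46,-7.70) (10.59,2.20) (-1.03,10.28)

t = z/height = 15.75/17 = 0.926471
s = 1 + (scale-1)·z/height = 1 + (2.53-1)·15.75/17 = 2.417500
θ = twist·z/height = -16°·15.75/17 = -14.8235° = -0.258719 rad
cos θ = 0.966718, sin θ = -0.255843 (intermediates below are computed at full precision and shown rounded to 5 d.p.)
v1: (-3,2) → rotate → (-2.38847,2.70097) → ×s → (-5.77413,6.52958) → (-5.77,6.53)
v2: (-1.5,-1.5) → rotate → (-1.83384,-1.06631) → ×s → (-4.43331,-2.57781) → (-4.43,-2.58)
v3: (1,-2.5) → rotate → (0.32711,-2.67264) → ×s → (0.79079,-6.46110) → (0.79,-6.46)
v4: (3,-2.5) → rotate → (2.26055,-3.18432) → ×s → (5.46488,-7.69810) → (5.46,-7.70)
v5: (4,2) → rotate → (4.37856,0.91007) → ×s → (10.58517,2.20008) → (10.59,2.20)
v6: (-1.5,4) → rotate → (-0.42671,4.25064) → ×s → (-1.03156,10.27592) → (-1.03,10.28)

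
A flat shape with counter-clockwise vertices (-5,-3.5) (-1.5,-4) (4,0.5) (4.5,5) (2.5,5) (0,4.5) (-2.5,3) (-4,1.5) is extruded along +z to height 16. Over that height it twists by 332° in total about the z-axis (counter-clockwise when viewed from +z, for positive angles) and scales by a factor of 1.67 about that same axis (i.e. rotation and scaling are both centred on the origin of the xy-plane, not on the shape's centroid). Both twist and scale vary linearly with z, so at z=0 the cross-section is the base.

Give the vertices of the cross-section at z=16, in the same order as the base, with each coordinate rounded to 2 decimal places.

Cross-section at z=16: (-10.12,-1.24) (-5.35,-4.72) (6.29,-2.40) (10.56,3.84) (7.61,5.41) (3.53,6.64) (-1.33,6.38) (-4.72,5.35)

t = z/height = 16/16 = 1
s = 1 + (scale-1)·z/height = 1 + (1.67-1)·16/16 = 1.670000
θ = twist·z/height = 332°·16/16 = 332.0000° = 5.794493 rad
cos θ = 0.882948, sin θ = -0.469472 (intermediates below are computed at full precision and shown rounded to 5 d.p.)
v1: (-5,-3.5) → rotate → (-6.05789,-0.74296) → ×s → (-10.11667,-1.24074) → (-10.12,-1.24)
v2: (-1.5,-4) → rotate → (-3.20231,-2.82758) → ×s → (-5.34785,-4.72206) → (-5.35,-4.72)
v3: (4,0.5) → rotate → (3.76653,-1.43641) → ×s → (6.29010,-2.39881) → (6.29,-2.40)
v4: (4.5,5) → rotate → (6.32062,2.30212) → ×s → (10.55544,3.84453) → (10.56,3.84)
v5: (2.5,5) → rotate → (4.55473,3.24106) → ×s → (7.60639,5.41257) → (7.61,5.41)
v6: (0,4.5) → rotate → (2.11262,3.97326) → ×s → (3.52808,6.63535) → (3.53,6.64)
v7: (-2.5,3) → rotate → (-0.79895,3.82252) → ×s → (-1.33425,6.38361) → (-1.33,6.38)
v8: (-4,1.5) → rotate → (-2.82758,3.20231) → ×s → (-4.72206,5.34785) → (-4.72,5.35)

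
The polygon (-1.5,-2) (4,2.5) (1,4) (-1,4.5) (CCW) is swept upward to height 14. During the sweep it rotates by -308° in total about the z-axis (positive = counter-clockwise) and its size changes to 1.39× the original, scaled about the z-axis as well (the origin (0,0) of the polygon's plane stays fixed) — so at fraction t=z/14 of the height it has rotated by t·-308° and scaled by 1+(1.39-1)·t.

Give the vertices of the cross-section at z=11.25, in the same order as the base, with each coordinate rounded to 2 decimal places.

t = z/height = 11.25/14 = 0.803571
s = 1 + (scale-1)·z/height = 1 + (1.39-1)·11.25/14 = 1.313393
θ = twist·z/height = -308°·11.25/14 = -247.5000° = -4.319690 rad
cos θ = -0.382683, sin θ = 0.923880 (intermediates below are computed at full precision and shown rounded to 5 d.p.)
v1: (-1.5,-2) → rotate → (2.42178,-0.62045) → ×s → (3.18075,-0.81490) → (3.18,-0.81)
v2: (4,2.5) → rotate → (-3.84043,2.73881) → ×s → (-5.04400,3.59713) → (-5.04,3.60)
v3: (1,4) → rotate → (-4.07820,-0.60685) → ×s → (-5.35628,-0.79704) → (-5.36,-0.80)
v4: (-1,4.5) → rotate → (-3.77477,-2.64595) → ×s → (-4.95776,-3.47518) → (-4.96,-3.48)

Cross-section at z=11.25: (3.18,-0.81) (-5.04,3.60) (-5.36,-0.80) (-4.96,-3.48)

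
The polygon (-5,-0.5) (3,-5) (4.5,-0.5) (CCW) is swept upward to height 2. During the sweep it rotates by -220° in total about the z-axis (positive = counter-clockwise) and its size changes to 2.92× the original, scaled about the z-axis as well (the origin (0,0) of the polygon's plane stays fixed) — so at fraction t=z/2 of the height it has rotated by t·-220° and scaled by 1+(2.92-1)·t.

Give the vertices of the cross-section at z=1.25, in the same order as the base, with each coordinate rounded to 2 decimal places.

Cross-section at z=1.25: (7.37,8.24) (-12.30,3.65) (-8.04,-5.88)

t = z/height = 1.25/2 = 0.625
s = 1 + (scale-1)·z/height = 1 + (2.92-1)·1.25/2 = 2.200000
θ = twist·z/height = -220°·1.25/2 = -137.5000° = -2.399828 rad
cos θ = -0.737277, sin θ = -0.675590 (intermediates below are computed at full precision and shown rounded to 5 d.p.)
v1: (-5,-0.5) → rotate → (3.34859,3.74659) → ×s → (7.36690,8.24250) → (7.37,8.24)
v2: (3,-5) → rotate → (-5.58978,1.65962) → ×s → (-12.29752,3.65116) → (-12.30,3.65)
v3: (4.5,-0.5) → rotate → (-3.65554,-2.67152) → ×s → (-8.04219,-5.87734) → (-8.04,-5.88)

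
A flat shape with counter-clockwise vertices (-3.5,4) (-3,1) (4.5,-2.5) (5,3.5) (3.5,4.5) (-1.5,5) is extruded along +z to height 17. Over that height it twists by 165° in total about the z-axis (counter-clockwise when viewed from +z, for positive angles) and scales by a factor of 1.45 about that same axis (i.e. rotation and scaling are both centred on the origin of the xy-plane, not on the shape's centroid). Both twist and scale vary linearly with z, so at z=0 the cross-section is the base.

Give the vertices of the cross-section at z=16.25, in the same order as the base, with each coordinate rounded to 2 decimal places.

t = z/height = 16.25/17 = 0.955882
s = 1 + (scale-1)·z/height = 1 + (1.45-1)·16.25/17 = 1.430147
θ = twist·z/height = 165°·16.25/17 = 157.7206° = 2.752744 rad
cos θ = -0.925346, sin θ = 0.379124 (intermediates below are computed at full precision and shown rounded to 5 d.p.)
v1: (-3.5,4) → rotate → (1.72222,-5.02832) → ×s → (2.46302,-7.19123) → (2.46,-7.19)
v2: (-3,1) → rotate → (2.39691,-2.06272) → ×s → (3.42794,-2.94999) → (3.43,-2.95)
v3: (4.5,-2.5) → rotate → (-3.21625,4.01942) → ×s → (-4.59971,5.74836) → (-4.60,5.75)
v4: (5,3.5) → rotate → (-5.95366,-1.34309) → ×s → (-8.51461,-1.92082) → (-8.51,-1.92)
v5: (3.5,4.5) → rotate → (-4.94477,-2.83712) → ×s → (-7.07174,-4.05750) → (-7.07,-4.06)
v6: (-1.5,5) → rotate → (-0.50760,-5.19542) → ×s → (-0.72594,-7.43021) → (-0.73,-7.43)

Cross-section at z=16.25: (2.46,-7.19) (3.43,-2.95) (-4.60,5.75) (-8.51,-1.92) (-7.07,-4.06) (-0.73,-7.43)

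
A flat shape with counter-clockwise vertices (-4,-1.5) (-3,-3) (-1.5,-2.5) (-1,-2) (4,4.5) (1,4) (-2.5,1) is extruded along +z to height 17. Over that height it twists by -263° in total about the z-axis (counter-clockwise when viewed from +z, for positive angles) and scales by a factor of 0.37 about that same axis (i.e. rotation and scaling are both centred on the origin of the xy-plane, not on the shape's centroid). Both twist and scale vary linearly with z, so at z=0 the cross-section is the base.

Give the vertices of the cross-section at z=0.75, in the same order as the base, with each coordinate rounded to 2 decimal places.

t = z/height = 0.75/17 = 0.0441176
s = 1 + (scale-1)·z/height = 1 + (0.37-1)·0.75/17 = 0.972206
θ = twist·z/height = -263°·0.75/17 = -11.6029° = -0.202510 rad
cos θ = 0.979565, sin θ = -0.201128 (intermediates below are computed at full precision and shown rounded to 5 d.p.)
v1: (-4,-1.5) → rotate → (-4.21995,-0.66483) → ×s → (-4.10266,-0.64636) → (-4.10,-0.65)
v2: (-3,-3) → rotate → (-3.54208,-2.33531) → ×s → (-3.44363,-2.27040) → (-3.44,-2.27)
v3: (-1.5,-2.5) → rotate → (-1.97217,-2.14722) → ×s → (-1.91735,-2.08754) → (-1.92,-2.09)
v4: (-1,-2) → rotate → (-1.38182,-1.75800) → ×s → (-1.34341,-1.70914) → (-1.34,-1.71)
v5: (4,4.5) → rotate → (4.82334,3.60353) → ×s → (4.68928,3.50337) → (4.69,3.50)
v6: (1,4) → rotate → (1.78408,3.71713) → ×s → (1.73449,3.61382) → (1.73,3.61)
v7: (-2.5,1) → rotate → (-2.24778,1.48239) → ×s → (-2.18531,1.44118) → (-2.19,1.44)

Cross-section at z=0.75: (-4.10,-0.65) (-3.44,-2.27) (-1.92,-2.09) (-1.34,-1.71) (4.69,3.50) (1.73,3.61) (-2.19,1.44)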